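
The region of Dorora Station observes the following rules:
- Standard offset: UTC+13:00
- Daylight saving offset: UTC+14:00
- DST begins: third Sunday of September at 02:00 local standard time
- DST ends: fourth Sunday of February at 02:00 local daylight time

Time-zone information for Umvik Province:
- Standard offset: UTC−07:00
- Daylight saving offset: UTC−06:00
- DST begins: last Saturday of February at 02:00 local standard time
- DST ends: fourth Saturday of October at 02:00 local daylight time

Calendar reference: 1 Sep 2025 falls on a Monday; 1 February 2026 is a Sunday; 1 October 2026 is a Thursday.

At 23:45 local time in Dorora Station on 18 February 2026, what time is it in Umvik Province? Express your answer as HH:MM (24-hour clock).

1 September 2025 is a Monday, so the first Sunday is September 7 and the third is September 21.
1 February 2026 is a Sunday, so the first Sunday is February 1 and the fourth is February 22.
Daylight saving runs 21 September 2025 – 22 February 2026; 18 February 2026 is inside that window, so Dorora Station is at UTC+14:00.
23:45 Dorora Station − 14h = 09:45 UTC.
1 February 2026 is a Sunday, so Saturdays fall on 7, 14, 21, 28; the last is February 28.
1 October 2026 is a Thursday, so the first Saturday is October 3 and the fourth is October 24.
At the standard offset (UTC−07:00), 09:45 UTC − 7h = 02:45 Umvik Province standard time.
The standard-time date in Umvik Province, 18 February 2026, does not fall between 28 February and 24 October, so daylight saving is not in effect and Umvik Province is at UTC−07:00.
09:45 UTC − 7h = 02:45 Umvik Province.

02:45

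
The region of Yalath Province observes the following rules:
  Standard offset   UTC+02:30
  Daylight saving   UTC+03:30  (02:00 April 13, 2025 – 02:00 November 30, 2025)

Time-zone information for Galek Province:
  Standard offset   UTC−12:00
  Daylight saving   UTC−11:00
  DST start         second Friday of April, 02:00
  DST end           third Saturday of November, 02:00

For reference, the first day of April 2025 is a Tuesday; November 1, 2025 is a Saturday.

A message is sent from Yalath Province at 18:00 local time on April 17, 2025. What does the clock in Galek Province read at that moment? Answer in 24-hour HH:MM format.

Daylight saving runs 13 April – 30 November; April 17, 2025 is inside that window, so Yalath Province is at UTC+03:30.
18:00 Yalath Province − 3h30m = 14:30 UTC.
1 April 2025 is a Tuesday, so the first Friday is April 4 and the second is April 11.
1 November 2025 is a Saturday, so the first Saturday is November 1 and the third is November 15.
At the standard offset (UTC−12:00), 14:30 UTC − 12h = 02:30 Galek Province standard time.
The standard-time date in Galek Province, April 17, 2025, lies within the daylight-saving period (11 April – 15 November), so Galek Province is on daylight time, UTC−11:00.
14:30 UTC − 11h = 03:30 Galek Province.

03:30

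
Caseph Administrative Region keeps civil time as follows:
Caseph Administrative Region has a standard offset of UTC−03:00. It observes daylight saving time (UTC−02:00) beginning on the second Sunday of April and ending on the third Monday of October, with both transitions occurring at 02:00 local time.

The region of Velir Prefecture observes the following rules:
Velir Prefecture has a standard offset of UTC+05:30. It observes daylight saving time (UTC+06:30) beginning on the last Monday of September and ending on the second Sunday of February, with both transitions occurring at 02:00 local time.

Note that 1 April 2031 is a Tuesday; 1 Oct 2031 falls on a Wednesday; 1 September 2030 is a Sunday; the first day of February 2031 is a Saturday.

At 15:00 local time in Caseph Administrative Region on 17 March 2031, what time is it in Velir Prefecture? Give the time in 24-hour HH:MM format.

23:30

1 April 2031 is a Tuesday, so the first Sunday is April 6 and the second is April 13.
1 October 2031 is a Wednesday, so the first Monday is October 6 and the third is October 20.
Daylight saving runs 13 April – 20 October; 17 March 2031 is outside that window, so Caseph Administrative Region is on standard time at UTC−03:00.
15:00 Caseph Administrative Region + 3h = 18:00 UTC.
1 September 2030 is a Sunday, so Mondays fall on 2, 9, 16, 23, 30; the last is September 30.
1 February 2031 is a Saturday, so the first Sunday is February 2 and the second is February 9.
At the standard offset (UTC+05:30), 18:00 UTC + 5h30m = 23:30 Velir Prefecture standard time.
Daylight saving runs 30 September 2030 – 9 February 2031; the standard-time date in Velir Prefecture, 17 March 2031, is outside that window, so Velir Prefecture is on standard time at UTC+05:30.
18:00 UTC + 5h30m = 23:30 Velir Prefecture.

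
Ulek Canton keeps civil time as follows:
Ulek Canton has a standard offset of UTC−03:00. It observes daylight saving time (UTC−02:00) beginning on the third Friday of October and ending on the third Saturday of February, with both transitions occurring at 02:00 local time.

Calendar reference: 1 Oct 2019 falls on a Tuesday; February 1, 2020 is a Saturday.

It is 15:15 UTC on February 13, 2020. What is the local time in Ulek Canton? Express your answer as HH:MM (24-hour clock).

1 October 2019 is a Tuesday, so the first Friday is October 4 and the third is October 18.
1 February 2020 is a Saturday, so the first Saturday is February 1 and the third is February 15.
At the standard offset (UTC−03:00), 15:15 UTC − 3h = 12:15 Ulek Canton standard time.
The standard-time date in Ulek Canton, February 13, 2020, falls between 18 October 2019 and 15 February 2020, so daylight saving is in effect and Ulek Canton is at UTC−02:00.
15:15 UTC − 2h = 13:15 local.

13:15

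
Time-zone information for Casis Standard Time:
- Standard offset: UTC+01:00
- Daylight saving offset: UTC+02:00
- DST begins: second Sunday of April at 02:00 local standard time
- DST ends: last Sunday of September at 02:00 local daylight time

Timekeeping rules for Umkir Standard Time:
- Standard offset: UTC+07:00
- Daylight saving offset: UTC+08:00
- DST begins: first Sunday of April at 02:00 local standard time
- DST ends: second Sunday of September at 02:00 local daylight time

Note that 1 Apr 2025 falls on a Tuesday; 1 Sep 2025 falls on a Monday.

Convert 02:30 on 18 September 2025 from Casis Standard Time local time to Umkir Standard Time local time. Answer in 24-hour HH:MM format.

07:30

1 April 2025 is a Tuesday, so the first Sunday is April 6 and the second is April 13.
1 September 2025 is a Monday, so Sundays fall on 7, 14, 21, 28; the last is September 28.
Daylight saving runs 13 April – 28 September; 18 September 2025 is inside that window, so Casis Standard Time is at UTC+02:00.
02:30 Casis Standard Time − 2h = 00:30 UTC.
1 April 2025 is a Tuesday, so the first Sunday is April 6.
1 September 2025 is a Monday, so the first Sunday is September 7 and the second is September 14.
At the standard offset (UTC+07:00), 00:30 UTC + 7h = 07:30 Umkir Standard Time standard time.
The standard-time date in Umkir Standard Time, 18 September 2025, is outside the daylight-saving period (6 April – 14 September), so Umkir Standard Time is on standard time, UTC+07:00.
00:30 UTC + 7h = 07:30 Umkir Standard Time.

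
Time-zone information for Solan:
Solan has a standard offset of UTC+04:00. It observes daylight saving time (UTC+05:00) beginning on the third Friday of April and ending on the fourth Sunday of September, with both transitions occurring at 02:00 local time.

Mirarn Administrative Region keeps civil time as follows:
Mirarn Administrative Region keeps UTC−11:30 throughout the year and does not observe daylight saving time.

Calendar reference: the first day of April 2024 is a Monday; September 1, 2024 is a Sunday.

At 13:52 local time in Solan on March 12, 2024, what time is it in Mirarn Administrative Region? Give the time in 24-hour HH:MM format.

1 April 2024 is a Monday, so the first Friday is April 5 and the third is April 19.
1 September 2024 is a Sunday, so the first Sunday is September 1 and the fourth is September 22.
Daylight saving runs 19 April – 22 September; March 12, 2024 is outside that window, so Solan is on standard time at UTC+04:00.
13:52 Solan − 4h = 09:52 UTC.
Mirarn Administrative Region has no daylight saving, so its offset is UTC−11:30 year-round.
09:52 UTC − 11h30m = 22:22 Mirarn Administrative Region (rolling into the previous day, 11 March 2024).

22:22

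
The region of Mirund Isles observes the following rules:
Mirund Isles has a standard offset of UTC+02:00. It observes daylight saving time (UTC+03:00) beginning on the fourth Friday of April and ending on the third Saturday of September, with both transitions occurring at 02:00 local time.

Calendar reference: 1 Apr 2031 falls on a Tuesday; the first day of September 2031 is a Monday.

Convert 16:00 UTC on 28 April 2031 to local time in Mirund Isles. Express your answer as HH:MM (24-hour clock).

1 April 2031 is a Tuesday, so the first Friday is April 4 and the fourth is April 25.
1 September 2031 is a Monday, so the first Saturday is September 6 and the third is September 20.
At the standard offset (UTC+02:00), 16:00 UTC + 2h = 18:00 Mirund Isles standard time.
The standard-time date in Mirund Isles, 28 April 2031, lies within the daylight-saving period (25 April – 20 September), so Mirund Isles is on daylight time, UTC+03:00.
16:00 UTC + 3h = 19:00 local.

19:00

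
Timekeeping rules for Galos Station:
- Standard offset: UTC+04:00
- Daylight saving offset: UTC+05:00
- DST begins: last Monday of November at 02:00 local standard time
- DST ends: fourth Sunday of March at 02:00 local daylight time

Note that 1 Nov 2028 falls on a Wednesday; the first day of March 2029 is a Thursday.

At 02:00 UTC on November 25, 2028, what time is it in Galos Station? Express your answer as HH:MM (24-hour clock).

1 November 2028 is a Wednesday, so Mondays fall on 6, 13, 20, 27; the last is November 27.
1 March 2029 is a Thursday, so the first Sunday is March 4 and the fourth is March 25.
At the standard offset (UTC+04:00), 02:00 UTC + 4h = 06:00 Galos Station standard time.
The standard-time date in Galos Station, November 25, 2028, does not fall between 27 November 2028 and 25 March 2029, so daylight saving is not in effect and Galos Station is at UTC+04:00.
02:00 UTC + 4h = 06:00 local.

06:00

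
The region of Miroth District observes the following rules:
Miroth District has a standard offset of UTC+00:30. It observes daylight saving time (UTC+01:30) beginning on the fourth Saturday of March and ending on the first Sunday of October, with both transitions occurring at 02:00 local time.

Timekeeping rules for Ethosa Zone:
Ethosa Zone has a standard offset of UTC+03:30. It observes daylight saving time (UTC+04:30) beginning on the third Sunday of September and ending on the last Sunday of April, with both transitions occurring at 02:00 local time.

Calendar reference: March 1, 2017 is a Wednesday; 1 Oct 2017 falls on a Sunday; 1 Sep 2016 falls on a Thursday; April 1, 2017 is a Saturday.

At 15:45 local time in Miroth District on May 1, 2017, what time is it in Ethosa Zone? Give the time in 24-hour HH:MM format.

17:45

1 March 2017 is a Wednesday, so the first Saturday is March 4 and the fourth is March 25.
1 October 2017 is a Sunday, so the first Sunday is October 1.
May 1, 2017 lies within the daylight-saving period (25 March – 1 October), so Miroth District is on daylight time, UTC+01:30.
15:45 Miroth District − 1h30m = 14:15 UTC.
1 September 2016 is a Thursday, so the first Sunday is September 4 and the third is September 18.
1 April 2017 is a Saturday, so Sundays fall on 2, 9, 16, 23, 30; the last is April 30.
At the standard offset (UTC+03:30), 14:15 UTC + 3h30m = 17:45 Ethosa Zone standard time.
Daylight saving runs 18 September 2016 – 30 April 2017; the standard-time date in Ethosa Zone, May 1, 2017, is outside that window, so Ethosa Zone is on standard time at UTC+03:30.
14:15 UTC + 3h30m = 17:45 Ethosa Zone.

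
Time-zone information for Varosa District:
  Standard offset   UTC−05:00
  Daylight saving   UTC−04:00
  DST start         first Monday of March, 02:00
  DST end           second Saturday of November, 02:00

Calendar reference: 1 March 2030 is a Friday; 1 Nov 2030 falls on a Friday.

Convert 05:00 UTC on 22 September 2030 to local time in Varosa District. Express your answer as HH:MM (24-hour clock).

1 March 2030 is a Friday, so the first Monday is March 4.
1 November 2030 is a Friday, so the first Saturday is November 2 and the second is November 9.
At the standard offset (UTC−05:00), 05:00 UTC − 5h = 00:00 Varosa District standard time.
The standard-time date in Varosa District, 22 September 2030, falls between 4 March and 9 November, so daylight saving is in effect and Varosa District is at UTC−04:00.
05:00 UTC − 4h = 01:00 local.

01:00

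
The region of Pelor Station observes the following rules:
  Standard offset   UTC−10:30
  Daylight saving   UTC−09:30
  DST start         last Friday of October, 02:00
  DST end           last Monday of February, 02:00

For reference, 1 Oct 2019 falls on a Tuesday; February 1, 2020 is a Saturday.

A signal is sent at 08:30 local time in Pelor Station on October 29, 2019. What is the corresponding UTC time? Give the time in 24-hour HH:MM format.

1 October 2019 is a Tuesday, so Fridays fall on 4, 11, 18, 25; the last is October 25.
1 February 2020 is a Saturday, so Mondays fall on 3, 10, 17, 24; the last is February 24.
October 29, 2019 falls between 25 October 2019 and 24 February 2020, so daylight saving is in effect and Pelor Station is at UTC−09:30.
08:30 local + 9h30m = 18:00 UTC.

18:00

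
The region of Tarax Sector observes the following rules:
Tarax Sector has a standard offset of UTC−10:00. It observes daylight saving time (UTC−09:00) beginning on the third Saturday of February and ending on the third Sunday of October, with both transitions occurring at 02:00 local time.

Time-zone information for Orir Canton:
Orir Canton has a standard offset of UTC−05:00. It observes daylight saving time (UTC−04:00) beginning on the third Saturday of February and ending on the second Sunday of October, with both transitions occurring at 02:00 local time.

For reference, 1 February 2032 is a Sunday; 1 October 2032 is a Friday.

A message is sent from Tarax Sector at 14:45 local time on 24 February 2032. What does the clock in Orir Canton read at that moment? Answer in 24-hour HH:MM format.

1 February 2032 is a Sunday, so the first Saturday is February 7 and the third is February 21.
1 October 2032 is a Friday, so the first Sunday is October 3 and the third is October 17.
Daylight saving runs 21 February – 17 October; 24 February 2032 is inside that window, so Tarax Sector is at UTC−09:00.
14:45 Tarax Sector + 9h = 23:45 UTC.
1 February 2032 is a Sunday, so the first Saturday is February 7 and the third is February 21.
1 October 2032 is a Friday, so the first Sunday is October 3 and the second is October 10.
At the standard offset (UTC−05:00), 23:45 UTC − 5h = 18:45 Orir Canton standard time.
The standard-time date in Orir Canton, 24 February 2032, lies within the daylight-saving period (21 February – 10 October), so Orir Canton is on daylight time, UTC−04:00.
23:45 UTC − 4h = 19:45 Orir Canton.

19:45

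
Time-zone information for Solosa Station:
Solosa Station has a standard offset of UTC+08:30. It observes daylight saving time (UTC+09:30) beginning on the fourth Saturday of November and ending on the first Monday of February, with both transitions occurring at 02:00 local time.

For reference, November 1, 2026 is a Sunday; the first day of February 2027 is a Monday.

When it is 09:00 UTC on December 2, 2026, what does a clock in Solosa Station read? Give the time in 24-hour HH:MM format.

1 November 2026 is a Sunday, so the first Saturday is November 7 and the fourth is November 28.
1 February 2027 is a Monday, so the first Monday is February 1.
At the standard offset (UTC+08:30), 09:00 UTC + 8h30m = 17:30 Solosa Station standard time.
The standard-time date in Solosa Station, December 2, 2026, falls between 28 November 2026 and 1 February 2027, so daylight saving is in effect and Solosa Station is at UTC+09:30.
09:00 UTC + 9h30m = 18:30 local.

18:30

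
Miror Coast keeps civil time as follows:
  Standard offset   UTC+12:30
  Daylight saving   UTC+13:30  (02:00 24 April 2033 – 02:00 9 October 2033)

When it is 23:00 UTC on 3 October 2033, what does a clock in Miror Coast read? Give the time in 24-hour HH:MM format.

12:30

At the standard offset (UTC+12:30), 23:00 UTC + 12h30m = 11:30 Miror Coast standard time (rolling into the next day, 4 October 2033).
The standard-time date in Miror Coast, 4 October 2033, falls between 24 April and 9 October, so daylight saving is in effect and Miror Coast is at UTC+13:30.
23:00 UTC + 13h30m = 12:30 local (rolling into the next day, 4 October 2033).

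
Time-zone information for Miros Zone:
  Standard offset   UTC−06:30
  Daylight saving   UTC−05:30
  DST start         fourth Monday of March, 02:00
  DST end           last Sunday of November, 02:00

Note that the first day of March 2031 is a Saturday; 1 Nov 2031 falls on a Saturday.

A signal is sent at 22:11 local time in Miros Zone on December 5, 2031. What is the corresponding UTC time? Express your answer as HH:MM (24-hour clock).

1 March 2031 is a Saturday, so the first Monday is March 3 and the fourth is March 24.
1 November 2031 is a Saturday, so Sundays fall on 2, 9, 16, 23, 30; the last is November 30.
December 5, 2031 does not fall between 24 March and 30 November, so daylight saving is not in effect and Miros Zone is at UTC−06:30.
22:11 local + 6h30m = 04:41 UTC (rolling into the next day, 6 December 2031).

04:41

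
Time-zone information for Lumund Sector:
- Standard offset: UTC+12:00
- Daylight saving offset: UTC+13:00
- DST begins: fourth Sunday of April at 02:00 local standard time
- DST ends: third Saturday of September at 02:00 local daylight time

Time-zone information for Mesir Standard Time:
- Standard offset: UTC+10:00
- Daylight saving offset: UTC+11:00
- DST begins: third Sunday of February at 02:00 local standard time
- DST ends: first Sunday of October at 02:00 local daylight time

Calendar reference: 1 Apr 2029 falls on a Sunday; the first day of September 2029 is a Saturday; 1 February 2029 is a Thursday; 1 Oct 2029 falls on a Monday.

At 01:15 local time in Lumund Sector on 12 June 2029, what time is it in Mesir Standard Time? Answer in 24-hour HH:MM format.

23:15

1 April 2029 is a Sunday, so the first Sunday is April 1 and the fourth is April 22.
1 September 2029 is a Saturday, so the first Saturday is September 1 and the third is September 15.
Daylight saving runs 22 April – 15 September; 12 June 2029 is inside that window, so Lumund Sector is at UTC+13:00.
01:15 Lumund Sector − 13h = 12:15 UTC (rolling into the previous day, 11 June 2029).
1 February 2029 is a Thursday, so the first Sunday is February 4 and the third is February 18.
1 October 2029 is a Monday, so the first Sunday is October 7.
At the standard offset (UTC+10:00), 12:15 UTC + 10h = 22:15 Mesir Standard Time standard time.
Daylight saving runs 18 February – 7 October; the standard-time date in Mesir Standard Time, 11 June 2029, is inside that window, so Mesir Standard Time is at UTC+11:00.
12:15 UTC + 11h = 23:15 Mesir Standard Time.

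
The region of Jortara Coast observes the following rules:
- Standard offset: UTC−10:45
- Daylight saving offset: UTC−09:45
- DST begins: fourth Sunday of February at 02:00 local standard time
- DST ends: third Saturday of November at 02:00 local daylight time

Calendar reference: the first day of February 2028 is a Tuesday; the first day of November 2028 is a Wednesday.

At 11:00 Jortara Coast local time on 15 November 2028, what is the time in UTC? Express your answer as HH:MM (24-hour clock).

1 February 2028 is a Tuesday, so the first Sunday is February 6 and the fourth is February 27.
1 November 2028 is a Wednesday, so the first Saturday is November 4 and the third is November 18.
15 November 2028 lies within the daylight-saving period (27 February – 18 November), so Jortara Coast is on daylight time, UTC−09:45.
11:00 local + 9h45m = 20:45 UTC.

20:45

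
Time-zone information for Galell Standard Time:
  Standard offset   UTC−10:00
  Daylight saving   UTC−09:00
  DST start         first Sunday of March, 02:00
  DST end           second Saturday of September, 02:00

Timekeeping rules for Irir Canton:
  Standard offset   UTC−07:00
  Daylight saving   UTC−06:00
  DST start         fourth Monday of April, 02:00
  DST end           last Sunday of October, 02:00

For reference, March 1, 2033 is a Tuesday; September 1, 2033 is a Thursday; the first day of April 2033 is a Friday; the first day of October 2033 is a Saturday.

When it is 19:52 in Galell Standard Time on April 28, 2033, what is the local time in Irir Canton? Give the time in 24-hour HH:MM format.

1 March 2033 is a Tuesday, so the first Sunday is March 6.
1 September 2033 is a Thursday, so the first Saturday is September 3 and the second is September 10.
April 28, 2033 falls between 6 March and 10 September, so daylight saving is in effect and Galell Standard Time is at UTC−09:00.
19:52 Galell Standard Time + 9h = 04:52 UTC (rolling into the next day, 29 April 2033).
1 April 2033 is a Friday, so the first Monday is April 4 and the fourth is April 25.
1 October 2033 is a Saturday, so Sundays fall on 2, 9, 16, 23, 30; the last is October 30.
At the standard offset (UTC−07:00), 04:52 UTC − 7h = 21:52 Irir Canton standard time (rolling into the previous day, 28 April 2033).
The standard-time date in Irir Canton, April 28, 2033, lies within the daylight-saving period (25 April – 30 October), so Irir Canton is on daylight time, UTC−06:00.
04:52 UTC − 6h = 22:52 Irir Canton (rolling into the previous day, 28 April 2033).

22:52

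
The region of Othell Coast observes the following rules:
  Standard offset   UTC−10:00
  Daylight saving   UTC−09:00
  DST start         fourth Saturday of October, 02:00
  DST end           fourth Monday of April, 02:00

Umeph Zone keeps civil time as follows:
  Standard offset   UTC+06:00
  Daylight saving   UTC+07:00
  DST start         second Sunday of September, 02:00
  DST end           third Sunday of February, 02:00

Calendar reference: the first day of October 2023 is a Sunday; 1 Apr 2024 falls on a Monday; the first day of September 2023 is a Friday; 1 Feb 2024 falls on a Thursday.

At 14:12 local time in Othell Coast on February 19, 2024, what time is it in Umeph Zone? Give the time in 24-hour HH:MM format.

05:12

1 October 2023 is a Sunday, so the first Saturday is October 7 and the fourth is October 28.
1 April 2024 is a Monday, so the first Monday is April 1 and the fourth is April 22.
February 19, 2024 lies within the daylight-saving period (28 October 2023 – 22 April 2024), so Othell Coast is on daylight time, UTC−09:00.
14:12 Othell Coast + 9h = 23:12 UTC.
1 September 2023 is a Friday, so the first Sunday is September 3 and the second is September 10.
1 February 2024 is a Thursday, so the first Sunday is February 4 and the third is February 18.
At the standard offset (UTC+06:00), 23:12 UTC + 6h = 05:12 Umeph Zone standard time (rolling into the next day, 20 February 2024).
The standard-time date in Umeph Zone, February 20, 2024, does not fall between 10 September 2023 and 18 February 2024, so daylight saving is not in effect and Umeph Zone is at UTC+06:00.
23:12 UTC + 6h = 05:12 Umeph Zone (rolling into the next day, 20 February 2024).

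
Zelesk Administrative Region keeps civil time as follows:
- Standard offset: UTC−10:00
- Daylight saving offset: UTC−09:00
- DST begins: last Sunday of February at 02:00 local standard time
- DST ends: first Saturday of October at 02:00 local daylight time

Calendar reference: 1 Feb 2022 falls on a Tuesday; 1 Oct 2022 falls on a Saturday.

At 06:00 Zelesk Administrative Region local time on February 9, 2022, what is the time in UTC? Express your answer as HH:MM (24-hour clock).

1 February 2022 is a Tuesday, so Sundays fall on 6, 13, 20, 27; the last is February 27.
1 October 2022 is a Saturday, so the first Saturday is October 1.
Daylight saving runs 27 February – 1 October; February 9, 2022 is outside that window, so Zelesk Administrative Region is on standard time at UTC−10:00.
06:00 local + 10h = 16:00 UTC.

16:00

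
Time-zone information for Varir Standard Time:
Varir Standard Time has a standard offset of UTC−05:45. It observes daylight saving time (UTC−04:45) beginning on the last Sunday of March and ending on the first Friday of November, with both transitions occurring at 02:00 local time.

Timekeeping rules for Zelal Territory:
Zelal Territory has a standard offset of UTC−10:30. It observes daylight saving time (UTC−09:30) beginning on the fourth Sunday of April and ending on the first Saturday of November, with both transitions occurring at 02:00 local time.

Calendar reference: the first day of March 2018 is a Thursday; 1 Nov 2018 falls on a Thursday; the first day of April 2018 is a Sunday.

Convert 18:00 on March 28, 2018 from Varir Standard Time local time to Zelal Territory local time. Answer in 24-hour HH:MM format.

12:15

1 March 2018 is a Thursday, so Sundays fall on 4, 11, 18, 25; the last is March 25.
1 November 2018 is a Thursday, so the first Friday is November 2.
March 28, 2018 lies within the daylight-saving period (25 March – 2 November), so Varir Standard Time is on daylight time, UTC−04:45.
18:00 Varir Standard Time + 4h45m = 22:45 UTC.
1 April 2018 is a Sunday, so the first Sunday is April 1 and the fourth is April 22.
1 November 2018 is a Thursday, so the first Saturday is November 3.
At the standard offset (UTC−10:30), 22:45 UTC − 10h30m = 12:15 Zelal Territory standard time.
The standard-time date in Zelal Territory, March 28, 2018, is outside the daylight-saving period (22 April – 3 November), so Zelal Territory is on standard time, UTC−10:30.
22:45 UTC − 10h30m = 12:15 Zelal Territory.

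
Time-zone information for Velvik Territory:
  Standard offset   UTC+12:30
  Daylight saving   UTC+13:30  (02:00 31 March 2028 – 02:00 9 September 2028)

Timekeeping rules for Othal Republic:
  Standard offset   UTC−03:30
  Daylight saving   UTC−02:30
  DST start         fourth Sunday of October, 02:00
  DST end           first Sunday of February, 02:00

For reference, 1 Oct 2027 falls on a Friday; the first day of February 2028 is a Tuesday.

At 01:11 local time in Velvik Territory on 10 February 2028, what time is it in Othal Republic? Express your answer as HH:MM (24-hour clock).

10 February 2028 does not fall between 31 March and 9 September, so daylight saving is not in effect and Velvik Territory is at UTC+12:30.
01:11 Velvik Territory − 12h30m = 12:41 UTC (rolling into the previous day, 9 February 2028).
1 October 2027 is a Friday, so the first Sunday is October 3 and the fourth is October 24.
1 February 2028 is a Tuesday, so the first Sunday is February 6.
At the standard offset (UTC−03:30), 12:41 UTC − 3h30m = 09:11 Othal Republic standard time.
The standard-time date in Othal Republic, 9 February 2028, is outside the daylight-saving period (24 October 2027 – 6 February 2028), so Othal Republic is on standard time, UTC−03:30.
12:41 UTC − 3h30m = 09:11 Othal Republic.

09:11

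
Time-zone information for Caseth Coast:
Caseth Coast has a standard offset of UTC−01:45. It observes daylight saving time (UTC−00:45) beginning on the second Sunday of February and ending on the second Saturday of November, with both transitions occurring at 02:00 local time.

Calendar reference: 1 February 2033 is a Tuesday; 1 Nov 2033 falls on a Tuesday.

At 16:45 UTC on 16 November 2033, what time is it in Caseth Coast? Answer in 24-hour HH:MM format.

15:00

1 February 2033 is a Tuesday, so the first Sunday is February 6 and the second is February 13.
1 November 2033 is a Tuesday, so the first Saturday is November 5 and the second is November 12.
At the standard offset (UTC−01:45), 16:45 UTC − 1h45m = 15:00 Caseth Coast standard time.
The standard-time date in Caseth Coast, 16 November 2033, does not fall between 13 February and 12 November, so daylight saving is not in effect and Caseth Coast is at UTC−01:45.
16:45 UTC − 1h45m = 15:00 local.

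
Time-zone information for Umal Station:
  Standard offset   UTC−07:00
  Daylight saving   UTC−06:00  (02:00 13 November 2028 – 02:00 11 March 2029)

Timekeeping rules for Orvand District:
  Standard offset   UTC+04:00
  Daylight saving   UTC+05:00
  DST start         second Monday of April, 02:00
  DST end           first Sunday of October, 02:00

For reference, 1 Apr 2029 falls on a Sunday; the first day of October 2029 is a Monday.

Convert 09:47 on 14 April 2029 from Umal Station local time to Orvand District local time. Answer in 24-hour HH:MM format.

14 April 2029 is outside the daylight-saving period (13 November 2028 – 11 March 2029), so Umal Station is on standard time, UTC−07:00.
09:47 Umal Station + 7h = 16:47 UTC.
1 April 2029 is a Sunday, so the first Monday is April 2 and the second is April 9.
1 October 2029 is a Monday, so the first Sunday is October 7.
At the standard offset (UTC+04:00), 16:47 UTC + 4h = 20:47 Orvand District standard time.
The standard-time date in Orvand District, 14 April 2029, lies within the daylight-saving period (9 April – 7 October), so Orvand District is on daylight time, UTC+05:00.
16:47 UTC + 5h = 21:47 Orvand District.

21:47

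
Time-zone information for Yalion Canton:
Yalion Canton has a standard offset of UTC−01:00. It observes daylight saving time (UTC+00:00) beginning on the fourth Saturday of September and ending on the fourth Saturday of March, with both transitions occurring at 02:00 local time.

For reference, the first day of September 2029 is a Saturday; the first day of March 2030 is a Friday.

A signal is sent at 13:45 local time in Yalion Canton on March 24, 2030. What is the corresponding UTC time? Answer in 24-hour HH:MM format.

14:45

1 September 2029 is a Saturday, so the first Saturday is September 1 and the fourth is September 22.
1 March 2030 is a Friday, so the first Saturday is March 2 and the fourth is March 23.
March 24, 2030 is outside the daylight-saving period (22 September 2029 – 23 March 2030), so Yalion Canton is on standard time, UTC−01:00.
13:45 local + 1h = 14:45 UTC.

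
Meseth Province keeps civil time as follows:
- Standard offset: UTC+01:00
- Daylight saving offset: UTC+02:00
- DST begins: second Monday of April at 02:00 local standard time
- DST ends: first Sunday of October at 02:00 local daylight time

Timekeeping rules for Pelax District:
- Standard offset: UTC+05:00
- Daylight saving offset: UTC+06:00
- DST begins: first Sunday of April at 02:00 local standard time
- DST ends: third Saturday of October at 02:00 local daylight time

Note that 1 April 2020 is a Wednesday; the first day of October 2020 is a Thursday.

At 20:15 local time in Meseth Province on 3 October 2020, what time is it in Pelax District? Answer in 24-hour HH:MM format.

1 April 2020 is a Wednesday, so the first Monday is April 6 and the second is April 13.
1 October 2020 is a Thursday, so the first Sunday is October 4.
3 October 2020 falls between 13 April and 4 October, so daylight saving is in effect and Meseth Province is at UTC+02:00.
20:15 Meseth Province − 2h = 18:15 UTC.
1 April 2020 is a Wednesday, so the first Sunday is April 5.
1 October 2020 is a Thursday, so the first Saturday is October 3 and the third is October 17.
At the standard offset (UTC+05:00), 18:15 UTC + 5h = 23:15 Pelax District standard time.
Daylight saving runs 5 April – 17 October; the standard-time date in Pelax District, 3 October 2020, is inside that window, so Pelax District is at UTC+06:00.
18:15 UTC + 6h = 00:15 Pelax District (rolling into the next day, 4 October 2020).

00:15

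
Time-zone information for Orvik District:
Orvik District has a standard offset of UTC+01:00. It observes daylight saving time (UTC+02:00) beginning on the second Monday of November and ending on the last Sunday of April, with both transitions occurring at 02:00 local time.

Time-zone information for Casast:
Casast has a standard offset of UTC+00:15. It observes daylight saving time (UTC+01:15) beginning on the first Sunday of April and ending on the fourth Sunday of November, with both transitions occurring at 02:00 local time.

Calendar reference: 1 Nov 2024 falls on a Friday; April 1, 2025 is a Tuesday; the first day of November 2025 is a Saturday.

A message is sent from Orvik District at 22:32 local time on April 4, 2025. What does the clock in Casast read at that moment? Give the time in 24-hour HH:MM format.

1 November 2024 is a Friday, so the first Monday is November 4 and the second is November 11.
1 April 2025 is a Tuesday, so Sundays fall on 6, 13, 20, 27; the last is April 27.
April 4, 2025 lies within the daylight-saving period (11 November 2024 – 27 April 2025), so Orvik District is on daylight time, UTC+02:00.
22:32 Orvik District − 2h = 20:32 UTC.
1 April 2025 is a Tuesday, so the first Sunday is April 6.
1 November 2025 is a Saturday, so the first Sunday is November 2 and the fourth is November 23.
At the standard offset (UTC+00:15), 20:32 UTC + 0h15m = 20:47 Casast standard time.
The standard-time date in Casast, April 4, 2025, is outside the daylight-saving period (6 April – 23 November), so Casast is on standard time, UTC+00:15.
20:32 UTC + 0h15m = 20:47 Casast.

20:47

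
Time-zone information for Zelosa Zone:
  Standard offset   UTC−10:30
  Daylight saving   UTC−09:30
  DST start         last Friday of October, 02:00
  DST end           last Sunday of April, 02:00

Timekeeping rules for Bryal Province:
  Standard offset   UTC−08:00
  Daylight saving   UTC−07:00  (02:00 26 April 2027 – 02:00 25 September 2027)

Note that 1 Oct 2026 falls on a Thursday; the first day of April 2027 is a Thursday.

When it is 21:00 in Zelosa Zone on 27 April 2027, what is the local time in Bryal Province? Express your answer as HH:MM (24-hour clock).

1 October 2026 is a Thursday, so Fridays fall on 2, 9, 16, 23, 30; the last is October 30.
1 April 2027 is a Thursday, so Sundays fall on 4, 11, 18, 25; the last is April 25.
Daylight saving runs 30 October 2026 – 25 April 2027; 27 April 2027 is outside that window, so Zelosa Zone is on standard time at UTC−10:30.
21:00 Zelosa Zone + 10h30m = 07:30 UTC (rolling into the next day, 28 April 2027).
At the standard offset (UTC−08:00), 07:30 UTC − 8h = 23:30 Bryal Province standard time (rolling into the previous day, 27 April 2027).
Daylight saving runs 26 April – 25 September; the standard-time date in Bryal Province, 27 April 2027, is inside that window, so Bryal Province is at UTC−07:00.
07:30 UTC − 7h = 00:30 Bryal Province.

00:30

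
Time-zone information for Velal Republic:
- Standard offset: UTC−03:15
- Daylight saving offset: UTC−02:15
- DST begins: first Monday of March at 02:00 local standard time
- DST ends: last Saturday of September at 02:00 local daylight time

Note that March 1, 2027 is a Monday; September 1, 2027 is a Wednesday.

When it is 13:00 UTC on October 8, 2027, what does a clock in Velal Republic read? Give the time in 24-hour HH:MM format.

1 March 2027 is a Monday, so the first Monday is March 1.
1 September 2027 is a Wednesday, so Saturdays fall on 4, 11, 18, 25; the last is September 25.
At the standard offset (UTC−03:15), 13:00 UTC − 3h15m = 09:45 Velal Republic standard time.
The standard-time date in Velal Republic, October 8, 2027, is outside the daylight-saving period (1 March – 25 September), so Velal Republic is on standard time, UTC−03:15.
13:00 UTC − 3h15m = 09:45 local.

09:45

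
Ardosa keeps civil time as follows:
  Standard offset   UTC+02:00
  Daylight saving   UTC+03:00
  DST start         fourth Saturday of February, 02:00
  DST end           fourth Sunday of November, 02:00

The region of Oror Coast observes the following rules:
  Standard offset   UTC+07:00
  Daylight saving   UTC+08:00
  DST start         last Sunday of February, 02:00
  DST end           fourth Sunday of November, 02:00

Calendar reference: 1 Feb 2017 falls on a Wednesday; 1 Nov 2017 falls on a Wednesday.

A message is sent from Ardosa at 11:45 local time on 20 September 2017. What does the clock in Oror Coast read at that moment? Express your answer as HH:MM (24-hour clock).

1 February 2017 is a Wednesday, so the first Saturday is February 4 and the fourth is February 25.
1 November 2017 is a Wednesday, so the first Sunday is November 5 and the fourth is November 26.
Daylight saving runs 25 February – 26 November; 20 September 2017 is inside that window, so Ardosa is at UTC+03:00.
11:45 Ardosa − 3h = 08:45 UTC.
1 February 2017 is a Wednesday, so Sundays fall on 5, 12, 19, 26; the last is February 26.
1 November 2017 is a Wednesday, so the first Sunday is November 5 and the fourth is November 26.
At the standard offset (UTC+07:00), 08:45 UTC + 7h = 15:45 Oror Coast standard time.
The standard-time date in Oror Coast, 20 September 2017, falls between 26 February and 26 November, so daylight saving is in effect and Oror Coast is at UTC+08:00.
08:45 UTC + 8h = 16:45 Oror Coast.

16:45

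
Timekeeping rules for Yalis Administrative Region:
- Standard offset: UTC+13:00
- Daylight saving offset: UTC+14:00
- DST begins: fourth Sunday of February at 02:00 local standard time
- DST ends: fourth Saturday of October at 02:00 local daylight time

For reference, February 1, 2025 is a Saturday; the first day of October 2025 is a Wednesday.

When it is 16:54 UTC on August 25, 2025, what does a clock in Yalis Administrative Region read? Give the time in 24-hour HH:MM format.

1 February 2025 is a Saturday, so the first Sunday is February 2 and the fourth is February 23.
1 October 2025 is a Wednesday, so the first Saturday is October 4 and the fourth is October 25.
At the standard offset (UTC+13:00), 16:54 UTC + 13h = 05:54 Yalis Administrative Region standard time (rolling into the next day, 26 August 2025).
The standard-time date in Yalis Administrative Region, August 26, 2025, falls between 23 February and 25 October, so daylight saving is in effect and Yalis Administrative Region is at UTC+14:00.
16:54 UTC + 14h = 06:54 local (rolling into the next day, 26 August 2025).

06:54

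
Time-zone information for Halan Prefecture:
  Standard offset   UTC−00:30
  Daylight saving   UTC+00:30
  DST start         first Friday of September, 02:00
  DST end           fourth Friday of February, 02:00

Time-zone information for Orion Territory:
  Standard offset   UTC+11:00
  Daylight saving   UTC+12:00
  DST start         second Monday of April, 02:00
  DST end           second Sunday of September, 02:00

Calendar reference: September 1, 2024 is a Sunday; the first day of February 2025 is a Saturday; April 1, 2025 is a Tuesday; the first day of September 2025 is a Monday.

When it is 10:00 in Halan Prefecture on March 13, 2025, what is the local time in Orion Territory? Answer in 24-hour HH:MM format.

1 September 2024 is a Sunday, so the first Friday is September 6.
1 February 2025 is a Saturday, so the first Friday is February 7 and the fourth is February 28.
March 13, 2025 is outside the daylight-saving period (6 September 2024 – 28 February 2025), so Halan Prefecture is on standard time, UTC−00:30.
10:00 Halan Prefecture + 0h30m = 10:30 UTC.
1 April 2025 is a Tuesday, so the first Monday is April 7 and the second is April 14.
1 September 2025 is a Monday, so the first Sunday is September 7 and the second is September 14.
At the standard offset (UTC+11:00), 10:30 UTC + 11h = 21:30 Orion Territory standard time.
The standard-time date in Orion Territory, March 13, 2025, is outside the daylight-saving period (14 April – 14 September), so Orion Territory is on standard time, UTC+11:00.
10:30 UTC + 11h = 21:30 Orion Territory.

21:30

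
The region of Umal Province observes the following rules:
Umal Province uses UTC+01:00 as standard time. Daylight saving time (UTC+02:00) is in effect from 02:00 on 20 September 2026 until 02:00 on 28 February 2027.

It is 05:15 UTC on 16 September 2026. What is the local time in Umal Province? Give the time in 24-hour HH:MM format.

06:15

At the standard offset (UTC+01:00), 05:15 UTC + 1h = 06:15 Umal Province standard time.
The standard-time date in Umal Province, 16 September 2026, does not fall between 20 September 2026 and 28 February 2027, so daylight saving is not in effect and Umal Province is at UTC+01:00.
05:15 UTC + 1h = 06:15 local.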